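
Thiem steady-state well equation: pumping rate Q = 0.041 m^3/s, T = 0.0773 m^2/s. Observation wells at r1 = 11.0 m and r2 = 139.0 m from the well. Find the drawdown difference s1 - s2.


Thiem equation: s1 - s2 = Q/(2*pi*T) * ln(r2/r1).
ln(r2/r1) = ln(139.0/11.0) = 2.5366.
Q/(2*pi*T) = 0.041 / (2*pi*0.0773) = 0.041 / 0.4857 = 0.0844.
s1 - s2 = 0.0844 * 2.5366 = 0.2141 m.

0.2141


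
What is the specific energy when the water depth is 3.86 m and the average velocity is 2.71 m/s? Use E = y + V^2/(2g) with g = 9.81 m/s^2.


Specific energy E = y + V^2/(2g).
Velocity head = V^2/(2g) = 2.71^2 / (2*9.81) = 7.3441 / 19.62 = 0.3743 m.
E = 3.86 + 0.3743 = 4.2343 m.

4.2343


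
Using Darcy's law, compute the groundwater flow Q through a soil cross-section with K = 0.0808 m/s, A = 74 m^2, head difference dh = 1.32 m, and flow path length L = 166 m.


Darcy's law: Q = K * A * i, where i = dh/L.
Hydraulic gradient i = 1.32 / 166 = 0.007952.
Q = 0.0808 * 74 * 0.007952
  = 0.0475 m^3/s.

0.0475


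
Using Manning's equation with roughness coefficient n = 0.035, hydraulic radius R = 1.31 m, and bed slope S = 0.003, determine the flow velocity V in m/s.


Manning's equation gives V = (1/n) * R^(2/3) * S^(1/2).
First, compute R^(2/3) = 1.31^(2/3) = 1.1972.
Next, S^(1/2) = 0.003^(1/2) = 0.054772.
Then 1/n = 1/0.035 = 28.57.
V = 28.57 * 1.1972 * 0.054772 = 1.8736 m/s.

1.8736


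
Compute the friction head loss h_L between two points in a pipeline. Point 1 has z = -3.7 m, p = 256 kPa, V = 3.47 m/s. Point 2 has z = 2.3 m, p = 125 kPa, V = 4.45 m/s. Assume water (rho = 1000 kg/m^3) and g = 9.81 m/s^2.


Total head at each section: H = z + p/(rho*g) + V^2/(2g).
H1 = -3.7 + 256*1000/(1000*9.81) + 3.47^2/(2*9.81)
   = -3.7 + 26.096 + 0.6137
   = 23.01 m.
H2 = 2.3 + 125*1000/(1000*9.81) + 4.45^2/(2*9.81)
   = 2.3 + 12.742 + 1.0093
   = 16.051 m.
h_L = H1 - H2 = 23.01 - 16.051 = 6.958 m.

6.958


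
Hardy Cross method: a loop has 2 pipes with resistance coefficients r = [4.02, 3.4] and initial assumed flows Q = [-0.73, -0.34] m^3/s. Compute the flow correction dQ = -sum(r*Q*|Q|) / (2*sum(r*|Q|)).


Numerator terms (r*Q*|Q|): 4.02*-0.73*|-0.73| = -2.1423; 3.4*-0.34*|-0.34| = -0.393.
Sum of numerator = -2.5353.
Denominator terms (r*|Q|): 4.02*|-0.73| = 2.9346; 3.4*|-0.34| = 1.156.
2 * sum of denominator = 2 * 4.0906 = 8.1812.
dQ = --2.5353 / 8.1812 = 0.3099 m^3/s.

0.3099


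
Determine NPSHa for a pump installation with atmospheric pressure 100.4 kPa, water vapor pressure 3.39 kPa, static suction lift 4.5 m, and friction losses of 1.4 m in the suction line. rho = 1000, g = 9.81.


NPSHa = p_atm/(rho*g) - z_s - hf_s - p_vap/(rho*g).
p_atm/(rho*g) = 100.4*1000 / (1000*9.81) = 10.234 m.
p_vap/(rho*g) = 3.39*1000 / (1000*9.81) = 0.346 m.
NPSHa = 10.234 - 4.5 - 1.4 - 0.346
      = 3.99 m.

3.99


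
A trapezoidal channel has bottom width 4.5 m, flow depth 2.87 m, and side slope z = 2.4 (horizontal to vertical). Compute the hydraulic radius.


For a trapezoidal section with side slope z:
A = (b + z*y)*y = (4.5 + 2.4*2.87)*2.87 = 32.684 m^2.
P = b + 2*y*sqrt(1 + z^2) = 4.5 + 2*2.87*sqrt(1 + 2.4^2) = 19.424 m.
R = A/P = 32.684 / 19.424 = 1.6826 m.

1.6826


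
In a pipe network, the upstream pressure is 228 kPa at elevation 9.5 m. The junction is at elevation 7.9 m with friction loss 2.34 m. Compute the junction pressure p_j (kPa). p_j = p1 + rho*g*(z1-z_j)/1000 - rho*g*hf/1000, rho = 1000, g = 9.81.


Junction pressure: p_j = p1 + rho*g*(z1 - z_j)/1000 - rho*g*hf/1000.
Elevation term = 1000*9.81*(9.5 - 7.9)/1000 = 15.696 kPa.
Friction term = 1000*9.81*2.34/1000 = 22.955 kPa.
p_j = 228 + 15.696 - 22.955 = 220.74 kPa.

220.74


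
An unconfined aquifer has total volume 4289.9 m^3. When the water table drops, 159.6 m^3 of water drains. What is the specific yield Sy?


Specific yield Sy = Volume drained / Total volume.
Sy = 159.6 / 4289.9
   = 0.0372.

0.0372


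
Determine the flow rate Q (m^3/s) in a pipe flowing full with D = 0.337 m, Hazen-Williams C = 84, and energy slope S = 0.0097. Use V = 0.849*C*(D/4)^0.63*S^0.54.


For a full circular pipe, R = D/4 = 0.337/4 = 0.0843 m.
V = 0.849 * 84 * 0.0843^0.63 * 0.0097^0.54
  = 0.849 * 84 * 0.210431 * 0.081819
  = 1.2279 m/s.
Pipe area A = pi*D^2/4 = pi*0.337^2/4 = 0.0892 m^2.
Q = A * V = 0.0892 * 1.2279 = 0.1095 m^3/s.

0.1095


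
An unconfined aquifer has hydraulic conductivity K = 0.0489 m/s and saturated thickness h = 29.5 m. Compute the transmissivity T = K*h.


Transmissivity is defined as T = K * h.
T = 0.0489 * 29.5
  = 1.4425 m^2/s.

1.4425


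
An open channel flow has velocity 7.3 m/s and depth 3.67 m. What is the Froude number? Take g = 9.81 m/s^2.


The Froude number is defined as Fr = V / sqrt(g*y).
g*y = 9.81 * 3.67 = 36.0027.
sqrt(g*y) = sqrt(36.0027) = 6.0002.
Fr = 7.3 / 6.0002 = 1.2166.

1.2166


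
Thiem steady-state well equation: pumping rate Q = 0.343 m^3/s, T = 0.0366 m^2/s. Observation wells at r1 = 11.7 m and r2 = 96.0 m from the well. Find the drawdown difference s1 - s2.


Thiem equation: s1 - s2 = Q/(2*pi*T) * ln(r2/r1).
ln(r2/r1) = ln(96.0/11.7) = 2.1048.
Q/(2*pi*T) = 0.343 / (2*pi*0.0366) = 0.343 / 0.23 = 1.4915.
s1 - s2 = 1.4915 * 2.1048 = 3.1393 m.

3.1393


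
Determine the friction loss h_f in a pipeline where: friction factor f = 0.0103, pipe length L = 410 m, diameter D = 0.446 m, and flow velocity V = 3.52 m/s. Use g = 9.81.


Darcy-Weisbach equation: h_f = f * (L/D) * V^2/(2g).
f * L/D = 0.0103 * 410/0.446 = 9.4686.
V^2/(2g) = 3.52^2 / (2*9.81) = 12.3904 / 19.62 = 0.6315 m.
h_f = 9.4686 * 0.6315 = 5.98 m.

5.98


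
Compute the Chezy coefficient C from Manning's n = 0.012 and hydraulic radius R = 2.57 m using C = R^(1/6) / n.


The Chezy coefficient relates to Manning's n through C = R^(1/6) / n.
R^(1/6) = 2.57^(1/6) = 1.170367.
C = 1.170367 / 0.012 = 97.53 m^(1/2)/s.

97.53


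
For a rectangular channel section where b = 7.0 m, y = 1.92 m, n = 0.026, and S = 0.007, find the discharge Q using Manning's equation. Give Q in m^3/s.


For a rectangular channel, the cross-sectional area A = b * y = 7.0 * 1.92 = 13.44 m^2.
The wetted perimeter P = b + 2y = 7.0 + 2*1.92 = 10.84 m.
Hydraulic radius R = A/P = 13.44/10.84 = 1.2399 m.
Velocity V = (1/n)*R^(2/3)*S^(1/2) = (1/0.026)*1.2399^(2/3)*0.007^(1/2) = 3.7138 m/s.
Discharge Q = A * V = 13.44 * 3.7138 = 49.914 m^3/s.

49.914


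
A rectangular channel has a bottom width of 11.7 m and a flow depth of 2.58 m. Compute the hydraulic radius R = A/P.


For a rectangular section:
Flow area A = b * y = 11.7 * 2.58 = 30.19 m^2.
Wetted perimeter P = b + 2y = 11.7 + 2*2.58 = 16.86 m.
Hydraulic radius R = A/P = 30.19 / 16.86 = 1.7904 m.

1.7904


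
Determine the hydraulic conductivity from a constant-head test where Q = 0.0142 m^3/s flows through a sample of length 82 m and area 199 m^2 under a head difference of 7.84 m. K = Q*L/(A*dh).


From K = Q*L / (A*dh):
Numerator: Q*L = 0.0142 * 82 = 1.1644.
Denominator: A*dh = 199 * 7.84 = 1560.16.
K = 1.1644 / 1560.16 = 0.000746 m/s.

0.000746


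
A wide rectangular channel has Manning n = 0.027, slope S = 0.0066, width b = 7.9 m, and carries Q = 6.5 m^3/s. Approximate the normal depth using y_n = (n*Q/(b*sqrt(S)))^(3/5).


We use the wide-channel approximation y_n = (n*Q/(b*sqrt(S)))^(3/5).
sqrt(S) = sqrt(0.0066) = 0.08124.
Numerator: n*Q = 0.027 * 6.5 = 0.1755.
Denominator: b*sqrt(S) = 7.9 * 0.08124 = 0.641796.
arg = 0.2735.
y_n = 0.2735^(3/5) = 0.4593 m.

0.4593


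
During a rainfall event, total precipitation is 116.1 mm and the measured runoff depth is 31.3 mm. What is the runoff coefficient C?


The runoff coefficient C = runoff depth / rainfall depth.
C = 31.3 / 116.1
  = 0.2696.

0.2696


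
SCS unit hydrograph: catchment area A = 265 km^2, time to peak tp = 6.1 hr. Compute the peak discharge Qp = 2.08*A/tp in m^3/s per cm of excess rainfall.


SCS formula: Qp = 2.08 * A / tp.
Qp = 2.08 * 265 / 6.1
   = 551.2 / 6.1
   = 90.36 m^3/s per cm.

90.36


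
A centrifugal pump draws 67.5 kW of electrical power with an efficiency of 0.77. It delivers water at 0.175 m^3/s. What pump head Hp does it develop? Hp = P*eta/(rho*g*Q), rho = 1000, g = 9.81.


Pump head formula: Hp = P * eta / (rho * g * Q).
Numerator: P * eta = 67.5 * 1000 * 0.77 = 51975.0 W.
Denominator: rho * g * Q = 1000 * 9.81 * 0.175 = 1716.75.
Hp = 51975.0 / 1716.75 = 30.28 m.

30.28


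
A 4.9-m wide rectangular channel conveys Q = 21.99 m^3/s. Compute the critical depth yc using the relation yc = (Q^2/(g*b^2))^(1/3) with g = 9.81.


Using yc = (Q^2 / (g * b^2))^(1/3):
Q^2 = 21.99^2 = 483.56.
g * b^2 = 9.81 * 4.9^2 = 9.81 * 24.01 = 235.54.
Q^2 / (g*b^2) = 483.56 / 235.54 = 2.053.
yc = 2.053^(1/3) = 1.271 m.

1.271


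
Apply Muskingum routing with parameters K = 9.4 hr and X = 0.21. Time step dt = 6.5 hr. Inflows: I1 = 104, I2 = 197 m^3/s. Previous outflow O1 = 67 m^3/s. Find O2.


Muskingum coefficients:
denom = 2*K*(1-X) + dt = 2*9.4*(1-0.21) + 6.5 = 21.352.
C0 = (dt - 2*K*X)/denom = (6.5 - 2*9.4*0.21)/21.352 = 0.1195.
C1 = (dt + 2*K*X)/denom = (6.5 + 2*9.4*0.21)/21.352 = 0.4893.
C2 = (2*K*(1-X) - dt)/denom = 0.3912.
O2 = C0*I2 + C1*I1 + C2*O1
   = 0.1195*197 + 0.4893*104 + 0.3912*67
   = 100.64 m^3/s.

100.64


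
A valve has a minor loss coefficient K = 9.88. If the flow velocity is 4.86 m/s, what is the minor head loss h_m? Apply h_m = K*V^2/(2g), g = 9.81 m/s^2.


Minor loss formula: h_m = K * V^2/(2g).
V^2 = 4.86^2 = 23.6196.
V^2/(2g) = 23.6196 / 19.62 = 1.2039 m.
h_m = 9.88 * 1.2039 = 11.8941 m.

11.8941


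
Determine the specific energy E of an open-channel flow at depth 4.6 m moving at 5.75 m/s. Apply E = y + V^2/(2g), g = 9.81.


Specific energy E = y + V^2/(2g).
Velocity head = V^2/(2g) = 5.75^2 / (2*9.81) = 33.0625 / 19.62 = 1.6851 m.
E = 4.6 + 1.6851 = 6.2851 m.

6.2851


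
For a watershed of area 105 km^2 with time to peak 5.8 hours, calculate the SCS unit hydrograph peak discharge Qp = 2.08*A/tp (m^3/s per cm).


SCS formula: Qp = 2.08 * A / tp.
Qp = 2.08 * 105 / 5.8
   = 218.4 / 5.8
   = 37.66 m^3/s per cm.

37.66


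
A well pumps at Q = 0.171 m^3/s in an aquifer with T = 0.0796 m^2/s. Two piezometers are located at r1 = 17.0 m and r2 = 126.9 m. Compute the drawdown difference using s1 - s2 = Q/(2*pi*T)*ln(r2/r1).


Thiem equation: s1 - s2 = Q/(2*pi*T) * ln(r2/r1).
ln(r2/r1) = ln(126.9/17.0) = 2.0102.
Q/(2*pi*T) = 0.171 / (2*pi*0.0796) = 0.171 / 0.5001 = 0.3419.
s1 - s2 = 0.3419 * 2.0102 = 0.6873 m.

0.6873


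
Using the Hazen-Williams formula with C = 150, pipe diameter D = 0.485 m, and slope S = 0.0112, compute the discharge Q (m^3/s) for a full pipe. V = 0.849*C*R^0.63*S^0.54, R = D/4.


For a full circular pipe, R = D/4 = 0.485/4 = 0.1212 m.
V = 0.849 * 150 * 0.1212^0.63 * 0.0112^0.54
  = 0.849 * 150 * 0.264679 * 0.088426
  = 2.9805 m/s.
Pipe area A = pi*D^2/4 = pi*0.485^2/4 = 0.1847 m^2.
Q = A * V = 0.1847 * 2.9805 = 0.5506 m^3/s.

0.5506


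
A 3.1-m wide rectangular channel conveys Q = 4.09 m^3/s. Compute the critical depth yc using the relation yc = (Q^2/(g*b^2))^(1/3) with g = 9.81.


Using yc = (Q^2 / (g * b^2))^(1/3):
Q^2 = 4.09^2 = 16.73.
g * b^2 = 9.81 * 3.1^2 = 9.81 * 9.61 = 94.27.
Q^2 / (g*b^2) = 16.73 / 94.27 = 0.1775.
yc = 0.1775^(1/3) = 0.5619 m.

0.5619


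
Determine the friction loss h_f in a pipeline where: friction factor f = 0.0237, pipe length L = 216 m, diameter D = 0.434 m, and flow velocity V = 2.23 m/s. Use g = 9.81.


Darcy-Weisbach equation: h_f = f * (L/D) * V^2/(2g).
f * L/D = 0.0237 * 216/0.434 = 11.7954.
V^2/(2g) = 2.23^2 / (2*9.81) = 4.9729 / 19.62 = 0.2535 m.
h_f = 11.7954 * 0.2535 = 2.99 m.

2.99


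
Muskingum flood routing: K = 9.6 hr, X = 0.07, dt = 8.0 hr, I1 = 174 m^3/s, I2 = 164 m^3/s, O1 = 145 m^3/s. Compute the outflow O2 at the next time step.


Muskingum coefficients:
denom = 2*K*(1-X) + dt = 2*9.6*(1-0.07) + 8.0 = 25.856.
C0 = (dt - 2*K*X)/denom = (8.0 - 2*9.6*0.07)/25.856 = 0.2574.
C1 = (dt + 2*K*X)/denom = (8.0 + 2*9.6*0.07)/25.856 = 0.3614.
C2 = (2*K*(1-X) - dt)/denom = 0.3812.
O2 = C0*I2 + C1*I1 + C2*O1
   = 0.2574*164 + 0.3614*174 + 0.3812*145
   = 160.37 m^3/s.

160.37


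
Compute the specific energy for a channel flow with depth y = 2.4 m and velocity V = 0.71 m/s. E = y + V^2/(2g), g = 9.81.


Specific energy E = y + V^2/(2g).
Velocity head = V^2/(2g) = 0.71^2 / (2*9.81) = 0.5041 / 19.62 = 0.0257 m.
E = 2.4 + 0.0257 = 2.4257 m.

2.4257


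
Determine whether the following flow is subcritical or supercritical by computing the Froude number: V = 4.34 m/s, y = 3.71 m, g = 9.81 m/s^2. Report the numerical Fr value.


The Froude number is defined as Fr = V / sqrt(g*y).
g*y = 9.81 * 3.71 = 36.3951.
sqrt(g*y) = sqrt(36.3951) = 6.0328.
Fr = 4.34 / 6.0328 = 0.7194.
Since Fr < 1, the flow is subcritical.

0.7194


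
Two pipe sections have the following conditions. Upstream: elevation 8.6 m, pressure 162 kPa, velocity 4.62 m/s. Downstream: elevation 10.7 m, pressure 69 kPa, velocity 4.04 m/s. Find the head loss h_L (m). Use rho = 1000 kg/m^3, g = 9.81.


Total head at each section: H = z + p/(rho*g) + V^2/(2g).
H1 = 8.6 + 162*1000/(1000*9.81) + 4.62^2/(2*9.81)
   = 8.6 + 16.514 + 1.0879
   = 26.202 m.
H2 = 10.7 + 69*1000/(1000*9.81) + 4.04^2/(2*9.81)
   = 10.7 + 7.034 + 0.8319
   = 18.566 m.
h_L = H1 - H2 = 26.202 - 18.566 = 7.636 m.

7.636


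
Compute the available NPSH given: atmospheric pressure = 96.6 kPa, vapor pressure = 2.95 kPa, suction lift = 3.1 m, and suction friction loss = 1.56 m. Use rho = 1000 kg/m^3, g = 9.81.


NPSHa = p_atm/(rho*g) - z_s - hf_s - p_vap/(rho*g).
p_atm/(rho*g) = 96.6*1000 / (1000*9.81) = 9.847 m.
p_vap/(rho*g) = 2.95*1000 / (1000*9.81) = 0.301 m.
NPSHa = 9.847 - 3.1 - 1.56 - 0.301
      = 4.89 m.

4.89


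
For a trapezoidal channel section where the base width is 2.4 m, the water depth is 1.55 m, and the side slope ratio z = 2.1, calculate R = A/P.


For a trapezoidal section with side slope z:
A = (b + z*y)*y = (2.4 + 2.1*1.55)*1.55 = 8.765 m^2.
P = b + 2*y*sqrt(1 + z^2) = 2.4 + 2*1.55*sqrt(1 + 2.1^2) = 9.61 m.
R = A/P = 8.765 / 9.61 = 0.9121 m.

0.9121


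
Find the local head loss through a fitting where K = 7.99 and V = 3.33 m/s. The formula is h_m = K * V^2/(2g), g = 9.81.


Minor loss formula: h_m = K * V^2/(2g).
V^2 = 3.33^2 = 11.0889.
V^2/(2g) = 11.0889 / 19.62 = 0.5652 m.
h_m = 7.99 * 0.5652 = 4.5158 m.

4.5158


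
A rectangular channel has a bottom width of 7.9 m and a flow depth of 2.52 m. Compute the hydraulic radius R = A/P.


For a rectangular section:
Flow area A = b * y = 7.9 * 2.52 = 19.91 m^2.
Wetted perimeter P = b + 2y = 7.9 + 2*2.52 = 12.94 m.
Hydraulic radius R = A/P = 19.91 / 12.94 = 1.5385 m.

1.5385


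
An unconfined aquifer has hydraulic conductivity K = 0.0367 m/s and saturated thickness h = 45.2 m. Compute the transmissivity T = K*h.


Transmissivity is defined as T = K * h.
T = 0.0367 * 45.2
  = 1.6588 m^2/s.

1.6588


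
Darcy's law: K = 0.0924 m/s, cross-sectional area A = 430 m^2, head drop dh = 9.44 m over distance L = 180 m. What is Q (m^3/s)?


Darcy's law: Q = K * A * i, where i = dh/L.
Hydraulic gradient i = 9.44 / 180 = 0.052444.
Q = 0.0924 * 430 * 0.052444
  = 2.0837 m^3/s.

2.0837


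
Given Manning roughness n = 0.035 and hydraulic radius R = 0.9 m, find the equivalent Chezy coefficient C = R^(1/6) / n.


The Chezy coefficient relates to Manning's n through C = R^(1/6) / n.
R^(1/6) = 0.9^(1/6) = 0.982593.
C = 0.982593 / 0.035 = 28.07 m^(1/2)/s.

28.07


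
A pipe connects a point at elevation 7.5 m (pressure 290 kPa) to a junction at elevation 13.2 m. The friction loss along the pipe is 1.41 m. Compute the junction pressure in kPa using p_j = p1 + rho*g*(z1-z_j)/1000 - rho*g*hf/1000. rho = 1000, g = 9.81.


Junction pressure: p_j = p1 + rho*g*(z1 - z_j)/1000 - rho*g*hf/1000.
Elevation term = 1000*9.81*(7.5 - 13.2)/1000 = -55.917 kPa.
Friction term = 1000*9.81*1.41/1000 = 13.832 kPa.
p_j = 290 + -55.917 - 13.832 = 220.25 kPa.

220.25


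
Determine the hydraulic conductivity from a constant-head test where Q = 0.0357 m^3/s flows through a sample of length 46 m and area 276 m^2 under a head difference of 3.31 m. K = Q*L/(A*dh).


From K = Q*L / (A*dh):
Numerator: Q*L = 0.0357 * 46 = 1.6422.
Denominator: A*dh = 276 * 3.31 = 913.56.
K = 1.6422 / 913.56 = 0.001798 m/s.

0.001798


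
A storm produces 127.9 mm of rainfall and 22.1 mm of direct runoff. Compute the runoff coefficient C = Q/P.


The runoff coefficient C = runoff depth / rainfall depth.
C = 22.1 / 127.9
  = 0.1728.

0.1728


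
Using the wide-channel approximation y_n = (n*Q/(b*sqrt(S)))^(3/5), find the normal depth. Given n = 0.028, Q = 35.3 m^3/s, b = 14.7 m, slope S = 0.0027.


We use the wide-channel approximation y_n = (n*Q/(b*sqrt(S)))^(3/5).
sqrt(S) = sqrt(0.0027) = 0.051962.
Numerator: n*Q = 0.028 * 35.3 = 0.9884.
Denominator: b*sqrt(S) = 14.7 * 0.051962 = 0.763841.
arg = 1.294.
y_n = 1.294^(3/5) = 1.1672 m.

1.1672


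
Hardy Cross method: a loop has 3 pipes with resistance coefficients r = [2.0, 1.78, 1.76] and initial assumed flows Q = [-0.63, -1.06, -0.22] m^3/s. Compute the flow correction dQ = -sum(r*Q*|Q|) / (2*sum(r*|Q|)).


Numerator terms (r*Q*|Q|): 2.0*-0.63*|-0.63| = -0.7938; 1.78*-1.06*|-1.06| = -2.0; 1.76*-0.22*|-0.22| = -0.0852.
Sum of numerator = -2.879.
Denominator terms (r*|Q|): 2.0*|-0.63| = 1.26; 1.78*|-1.06| = 1.8868; 1.76*|-0.22| = 0.3872.
2 * sum of denominator = 2 * 3.534 = 7.068.
dQ = --2.879 / 7.068 = 0.4073 m^3/s.

0.4073


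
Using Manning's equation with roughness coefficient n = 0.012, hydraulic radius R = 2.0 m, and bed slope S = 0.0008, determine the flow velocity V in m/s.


Manning's equation gives V = (1/n) * R^(2/3) * S^(1/2).
First, compute R^(2/3) = 2.0^(2/3) = 1.5874.
Next, S^(1/2) = 0.0008^(1/2) = 0.028284.
Then 1/n = 1/0.012 = 83.33.
V = 83.33 * 1.5874 * 0.028284 = 3.7415 m/s.

3.7415


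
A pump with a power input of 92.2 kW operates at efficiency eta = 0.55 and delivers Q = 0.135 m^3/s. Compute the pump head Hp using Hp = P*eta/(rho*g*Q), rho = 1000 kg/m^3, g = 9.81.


Pump head formula: Hp = P * eta / (rho * g * Q).
Numerator: P * eta = 92.2 * 1000 * 0.55 = 50710.0 W.
Denominator: rho * g * Q = 1000 * 9.81 * 0.135 = 1324.35.
Hp = 50710.0 / 1324.35 = 38.29 m.

38.29


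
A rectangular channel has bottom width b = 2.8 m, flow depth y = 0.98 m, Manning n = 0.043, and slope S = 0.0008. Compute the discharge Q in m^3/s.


For a rectangular channel, the cross-sectional area A = b * y = 2.8 * 0.98 = 2.74 m^2.
The wetted perimeter P = b + 2y = 2.8 + 2*0.98 = 4.76 m.
Hydraulic radius R = A/P = 2.74/4.76 = 0.5765 m.
Velocity V = (1/n)*R^(2/3)*S^(1/2) = (1/0.043)*0.5765^(2/3)*0.0008^(1/2) = 0.4556 m/s.
Discharge Q = A * V = 2.74 * 0.4556 = 1.25 m^3/s.

1.25


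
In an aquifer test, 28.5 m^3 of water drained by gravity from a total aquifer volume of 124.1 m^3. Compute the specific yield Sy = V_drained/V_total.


Specific yield Sy = Volume drained / Total volume.
Sy = 28.5 / 124.1
   = 0.2297.

0.2297


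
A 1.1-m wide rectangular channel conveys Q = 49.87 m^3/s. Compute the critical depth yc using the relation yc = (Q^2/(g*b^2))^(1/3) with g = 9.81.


Using yc = (Q^2 / (g * b^2))^(1/3):
Q^2 = 49.87^2 = 2487.02.
g * b^2 = 9.81 * 1.1^2 = 9.81 * 1.21 = 11.87.
Q^2 / (g*b^2) = 2487.02 / 11.87 = 209.5215.
yc = 209.5215^(1/3) = 5.9394 m.

5.9394


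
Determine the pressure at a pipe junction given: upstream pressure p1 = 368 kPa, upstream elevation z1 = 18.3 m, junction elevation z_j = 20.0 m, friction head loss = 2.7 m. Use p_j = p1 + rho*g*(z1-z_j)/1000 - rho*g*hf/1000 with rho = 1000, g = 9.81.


Junction pressure: p_j = p1 + rho*g*(z1 - z_j)/1000 - rho*g*hf/1000.
Elevation term = 1000*9.81*(18.3 - 20.0)/1000 = -16.677 kPa.
Friction term = 1000*9.81*2.7/1000 = 26.487 kPa.
p_j = 368 + -16.677 - 26.487 = 324.84 kPa.

324.84


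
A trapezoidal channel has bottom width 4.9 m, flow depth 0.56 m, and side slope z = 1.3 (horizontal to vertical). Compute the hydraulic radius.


For a trapezoidal section with side slope z:
A = (b + z*y)*y = (4.9 + 1.3*0.56)*0.56 = 3.152 m^2.
P = b + 2*y*sqrt(1 + z^2) = 4.9 + 2*0.56*sqrt(1 + 1.3^2) = 6.737 m.
R = A/P = 3.152 / 6.737 = 0.4678 m.

0.4678


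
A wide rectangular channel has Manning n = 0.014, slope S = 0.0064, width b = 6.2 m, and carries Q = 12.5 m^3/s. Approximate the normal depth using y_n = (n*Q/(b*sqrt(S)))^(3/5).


We use the wide-channel approximation y_n = (n*Q/(b*sqrt(S)))^(3/5).
sqrt(S) = sqrt(0.0064) = 0.08.
Numerator: n*Q = 0.014 * 12.5 = 0.175.
Denominator: b*sqrt(S) = 6.2 * 0.08 = 0.496.
arg = 0.3528.
y_n = 0.3528^(3/5) = 0.5352 m.

0.5352


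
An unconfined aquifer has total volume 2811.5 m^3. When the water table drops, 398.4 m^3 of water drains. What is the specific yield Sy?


Specific yield Sy = Volume drained / Total volume.
Sy = 398.4 / 2811.5
   = 0.1417.

0.1417


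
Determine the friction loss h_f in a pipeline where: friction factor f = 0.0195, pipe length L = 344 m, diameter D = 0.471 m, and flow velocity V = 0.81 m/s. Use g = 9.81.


Darcy-Weisbach equation: h_f = f * (L/D) * V^2/(2g).
f * L/D = 0.0195 * 344/0.471 = 14.242.
V^2/(2g) = 0.81^2 / (2*9.81) = 0.6561 / 19.62 = 0.0334 m.
h_f = 14.242 * 0.0334 = 0.476 m.

0.476


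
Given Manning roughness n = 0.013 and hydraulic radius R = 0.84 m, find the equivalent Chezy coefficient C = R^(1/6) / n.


The Chezy coefficient relates to Manning's n through C = R^(1/6) / n.
R^(1/6) = 0.84^(1/6) = 0.971359.
C = 0.971359 / 0.013 = 74.72 m^(1/2)/s.

74.72


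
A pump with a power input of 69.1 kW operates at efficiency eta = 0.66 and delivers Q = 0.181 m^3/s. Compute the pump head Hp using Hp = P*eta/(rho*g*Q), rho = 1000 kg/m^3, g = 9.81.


Pump head formula: Hp = P * eta / (rho * g * Q).
Numerator: P * eta = 69.1 * 1000 * 0.66 = 45606.0 W.
Denominator: rho * g * Q = 1000 * 9.81 * 0.181 = 1775.61.
Hp = 45606.0 / 1775.61 = 25.68 m.

25.68


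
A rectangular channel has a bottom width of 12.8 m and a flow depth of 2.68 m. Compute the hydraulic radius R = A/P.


For a rectangular section:
Flow area A = b * y = 12.8 * 2.68 = 34.3 m^2.
Wetted perimeter P = b + 2y = 12.8 + 2*2.68 = 18.16 m.
Hydraulic radius R = A/P = 34.3 / 18.16 = 1.889 m.

1.889


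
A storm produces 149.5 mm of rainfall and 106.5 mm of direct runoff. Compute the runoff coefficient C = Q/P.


The runoff coefficient C = runoff depth / rainfall depth.
C = 106.5 / 149.5
  = 0.7124.

0.7124


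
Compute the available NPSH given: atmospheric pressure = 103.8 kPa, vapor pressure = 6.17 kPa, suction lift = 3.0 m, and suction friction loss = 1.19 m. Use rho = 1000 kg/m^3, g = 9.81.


NPSHa = p_atm/(rho*g) - z_s - hf_s - p_vap/(rho*g).
p_atm/(rho*g) = 103.8*1000 / (1000*9.81) = 10.581 m.
p_vap/(rho*g) = 6.17*1000 / (1000*9.81) = 0.629 m.
NPSHa = 10.581 - 3.0 - 1.19 - 0.629
      = 5.76 m.

5.76


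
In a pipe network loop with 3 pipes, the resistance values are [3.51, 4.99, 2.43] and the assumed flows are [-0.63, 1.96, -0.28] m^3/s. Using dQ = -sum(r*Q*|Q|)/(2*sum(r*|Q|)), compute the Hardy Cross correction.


Numerator terms (r*Q*|Q|): 3.51*-0.63*|-0.63| = -1.3931; 4.99*1.96*|1.96| = 19.1696; 2.43*-0.28*|-0.28| = -0.1905.
Sum of numerator = 17.586.
Denominator terms (r*|Q|): 3.51*|-0.63| = 2.2113; 4.99*|1.96| = 9.7804; 2.43*|-0.28| = 0.6804.
2 * sum of denominator = 2 * 12.6721 = 25.3442.
dQ = -17.586 / 25.3442 = -0.6939 m^3/s.

-0.6939


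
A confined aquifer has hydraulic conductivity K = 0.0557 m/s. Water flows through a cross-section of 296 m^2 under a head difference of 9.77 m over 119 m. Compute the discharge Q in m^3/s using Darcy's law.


Darcy's law: Q = K * A * i, where i = dh/L.
Hydraulic gradient i = 9.77 / 119 = 0.082101.
Q = 0.0557 * 296 * 0.082101
  = 1.3536 m^3/s.

1.3536


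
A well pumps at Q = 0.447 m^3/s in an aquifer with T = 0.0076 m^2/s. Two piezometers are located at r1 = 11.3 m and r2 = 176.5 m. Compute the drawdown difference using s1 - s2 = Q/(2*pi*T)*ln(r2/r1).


Thiem equation: s1 - s2 = Q/(2*pi*T) * ln(r2/r1).
ln(r2/r1) = ln(176.5/11.3) = 2.7485.
Q/(2*pi*T) = 0.447 / (2*pi*0.0076) = 0.447 / 0.0478 = 9.3608.
s1 - s2 = 9.3608 * 2.7485 = 25.7284 m.

25.7284


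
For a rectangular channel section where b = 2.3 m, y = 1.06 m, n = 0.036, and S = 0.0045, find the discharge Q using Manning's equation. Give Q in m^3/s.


For a rectangular channel, the cross-sectional area A = b * y = 2.3 * 1.06 = 2.44 m^2.
The wetted perimeter P = b + 2y = 2.3 + 2*1.06 = 4.42 m.
Hydraulic radius R = A/P = 2.44/4.42 = 0.5516 m.
Velocity V = (1/n)*R^(2/3)*S^(1/2) = (1/0.036)*0.5516^(2/3)*0.0045^(1/2) = 1.2533 m/s.
Discharge Q = A * V = 2.44 * 1.2533 = 3.055 m^3/s.

3.055


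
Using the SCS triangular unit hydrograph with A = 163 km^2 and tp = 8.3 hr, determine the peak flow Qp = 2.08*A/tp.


SCS formula: Qp = 2.08 * A / tp.
Qp = 2.08 * 163 / 8.3
   = 339.04 / 8.3
   = 40.85 m^3/s per cm.

40.85


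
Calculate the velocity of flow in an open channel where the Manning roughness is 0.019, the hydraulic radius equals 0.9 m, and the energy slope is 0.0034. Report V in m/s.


Manning's equation gives V = (1/n) * R^(2/3) * S^(1/2).
First, compute R^(2/3) = 0.9^(2/3) = 0.9322.
Next, S^(1/2) = 0.0034^(1/2) = 0.05831.
Then 1/n = 1/0.019 = 52.63.
V = 52.63 * 0.9322 * 0.05831 = 2.8608 m/s.

2.8608


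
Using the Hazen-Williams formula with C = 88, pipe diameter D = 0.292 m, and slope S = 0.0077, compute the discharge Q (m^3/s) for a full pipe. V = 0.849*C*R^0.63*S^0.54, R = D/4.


For a full circular pipe, R = D/4 = 0.292/4 = 0.073 m.
V = 0.849 * 88 * 0.073^0.63 * 0.0077^0.54
  = 0.849 * 88 * 0.192262 * 0.072228
  = 1.0375 m/s.
Pipe area A = pi*D^2/4 = pi*0.292^2/4 = 0.067 m^2.
Q = A * V = 0.067 * 1.0375 = 0.0695 m^3/s.

0.0695


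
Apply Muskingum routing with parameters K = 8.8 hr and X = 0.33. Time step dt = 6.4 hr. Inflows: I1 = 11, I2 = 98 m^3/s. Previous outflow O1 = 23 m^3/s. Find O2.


Muskingum coefficients:
denom = 2*K*(1-X) + dt = 2*8.8*(1-0.33) + 6.4 = 18.192.
C0 = (dt - 2*K*X)/denom = (6.4 - 2*8.8*0.33)/18.192 = 0.0325.
C1 = (dt + 2*K*X)/denom = (6.4 + 2*8.8*0.33)/18.192 = 0.6711.
C2 = (2*K*(1-X) - dt)/denom = 0.2964.
O2 = C0*I2 + C1*I1 + C2*O1
   = 0.0325*98 + 0.6711*11 + 0.2964*23
   = 17.39 m^3/s.

17.39


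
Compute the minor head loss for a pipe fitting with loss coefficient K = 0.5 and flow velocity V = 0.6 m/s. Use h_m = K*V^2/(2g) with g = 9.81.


Minor loss formula: h_m = K * V^2/(2g).
V^2 = 0.6^2 = 0.36.
V^2/(2g) = 0.36 / 19.62 = 0.0183 m.
h_m = 0.5 * 0.0183 = 0.0092 m.

0.0092


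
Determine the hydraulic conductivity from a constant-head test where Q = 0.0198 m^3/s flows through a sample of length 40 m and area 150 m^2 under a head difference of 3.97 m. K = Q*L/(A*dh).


From K = Q*L / (A*dh):
Numerator: Q*L = 0.0198 * 40 = 0.792.
Denominator: A*dh = 150 * 3.97 = 595.5.
K = 0.792 / 595.5 = 0.00133 m/s.

0.00133


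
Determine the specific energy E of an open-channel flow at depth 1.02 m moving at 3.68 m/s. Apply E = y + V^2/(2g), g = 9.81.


Specific energy E = y + V^2/(2g).
Velocity head = V^2/(2g) = 3.68^2 / (2*9.81) = 13.5424 / 19.62 = 0.6902 m.
E = 1.02 + 0.6902 = 1.7102 m.

1.7102


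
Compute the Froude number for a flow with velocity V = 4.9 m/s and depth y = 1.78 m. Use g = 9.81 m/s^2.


The Froude number is defined as Fr = V / sqrt(g*y).
g*y = 9.81 * 1.78 = 17.4618.
sqrt(g*y) = sqrt(17.4618) = 4.1787.
Fr = 4.9 / 4.1787 = 1.1726.

1.1726


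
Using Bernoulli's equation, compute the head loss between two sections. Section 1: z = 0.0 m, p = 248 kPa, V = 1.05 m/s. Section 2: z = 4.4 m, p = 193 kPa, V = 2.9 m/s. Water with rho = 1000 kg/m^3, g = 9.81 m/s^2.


Total head at each section: H = z + p/(rho*g) + V^2/(2g).
H1 = 0.0 + 248*1000/(1000*9.81) + 1.05^2/(2*9.81)
   = 0.0 + 25.28 + 0.0562
   = 25.337 m.
H2 = 4.4 + 193*1000/(1000*9.81) + 2.9^2/(2*9.81)
   = 4.4 + 19.674 + 0.4286
   = 24.502 m.
h_L = H1 - H2 = 25.337 - 24.502 = 0.834 m.

0.834


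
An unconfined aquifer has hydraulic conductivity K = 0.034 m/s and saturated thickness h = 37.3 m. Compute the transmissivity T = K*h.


Transmissivity is defined as T = K * h.
T = 0.034 * 37.3
  = 1.2682 m^2/s.

1.2682


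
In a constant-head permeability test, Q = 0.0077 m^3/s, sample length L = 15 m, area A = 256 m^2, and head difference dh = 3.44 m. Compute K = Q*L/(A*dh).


From K = Q*L / (A*dh):
Numerator: Q*L = 0.0077 * 15 = 0.1155.
Denominator: A*dh = 256 * 3.44 = 880.64.
K = 0.1155 / 880.64 = 0.000131 m/s.

0.000131


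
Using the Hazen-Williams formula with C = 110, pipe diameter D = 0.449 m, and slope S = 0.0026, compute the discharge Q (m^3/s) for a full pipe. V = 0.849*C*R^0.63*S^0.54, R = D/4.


For a full circular pipe, R = D/4 = 0.449/4 = 0.1123 m.
V = 0.849 * 110 * 0.1123^0.63 * 0.0026^0.54
  = 0.849 * 110 * 0.252126 * 0.040187
  = 0.9462 m/s.
Pipe area A = pi*D^2/4 = pi*0.449^2/4 = 0.1583 m^2.
Q = A * V = 0.1583 * 0.9462 = 0.1498 m^3/s.

0.1498


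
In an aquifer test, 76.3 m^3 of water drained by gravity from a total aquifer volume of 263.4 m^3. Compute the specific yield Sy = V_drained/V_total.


Specific yield Sy = Volume drained / Total volume.
Sy = 76.3 / 263.4
   = 0.2897.

0.2897


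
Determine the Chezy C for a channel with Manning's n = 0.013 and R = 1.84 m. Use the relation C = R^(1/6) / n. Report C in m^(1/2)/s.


The Chezy coefficient relates to Manning's n through C = R^(1/6) / n.
R^(1/6) = 1.84^(1/6) = 1.106971.
C = 1.106971 / 0.013 = 85.15 m^(1/2)/s.

85.15


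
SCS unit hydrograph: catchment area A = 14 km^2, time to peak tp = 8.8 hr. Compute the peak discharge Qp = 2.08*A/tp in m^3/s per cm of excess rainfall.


SCS formula: Qp = 2.08 * A / tp.
Qp = 2.08 * 14 / 8.8
   = 29.12 / 8.8
   = 3.31 m^3/s per cm.

3.31


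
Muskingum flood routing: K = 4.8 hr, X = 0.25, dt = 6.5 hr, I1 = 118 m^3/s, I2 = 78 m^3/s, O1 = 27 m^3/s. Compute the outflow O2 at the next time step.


Muskingum coefficients:
denom = 2*K*(1-X) + dt = 2*4.8*(1-0.25) + 6.5 = 13.7.
C0 = (dt - 2*K*X)/denom = (6.5 - 2*4.8*0.25)/13.7 = 0.2993.
C1 = (dt + 2*K*X)/denom = (6.5 + 2*4.8*0.25)/13.7 = 0.6496.
C2 = (2*K*(1-X) - dt)/denom = 0.0511.
O2 = C0*I2 + C1*I1 + C2*O1
   = 0.2993*78 + 0.6496*118 + 0.0511*27
   = 101.38 m^3/s.

101.38


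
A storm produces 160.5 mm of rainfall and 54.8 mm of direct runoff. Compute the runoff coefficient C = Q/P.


The runoff coefficient C = runoff depth / rainfall depth.
C = 54.8 / 160.5
  = 0.3414.

0.3414


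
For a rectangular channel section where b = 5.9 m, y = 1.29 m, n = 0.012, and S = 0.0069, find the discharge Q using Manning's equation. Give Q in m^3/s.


For a rectangular channel, the cross-sectional area A = b * y = 5.9 * 1.29 = 7.61 m^2.
The wetted perimeter P = b + 2y = 5.9 + 2*1.29 = 8.48 m.
Hydraulic radius R = A/P = 7.61/8.48 = 0.8975 m.
Velocity V = (1/n)*R^(2/3)*S^(1/2) = (1/0.012)*0.8975^(2/3)*0.0069^(1/2) = 6.4408 m/s.
Discharge Q = A * V = 7.61 * 6.4408 = 49.021 m^3/s.

49.021


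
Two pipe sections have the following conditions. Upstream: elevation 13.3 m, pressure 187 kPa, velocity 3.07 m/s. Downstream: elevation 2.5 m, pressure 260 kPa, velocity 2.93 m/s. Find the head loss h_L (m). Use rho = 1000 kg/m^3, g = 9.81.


Total head at each section: H = z + p/(rho*g) + V^2/(2g).
H1 = 13.3 + 187*1000/(1000*9.81) + 3.07^2/(2*9.81)
   = 13.3 + 19.062 + 0.4804
   = 32.843 m.
H2 = 2.5 + 260*1000/(1000*9.81) + 2.93^2/(2*9.81)
   = 2.5 + 26.504 + 0.4376
   = 29.441 m.
h_L = H1 - H2 = 32.843 - 29.441 = 3.401 m.

3.401


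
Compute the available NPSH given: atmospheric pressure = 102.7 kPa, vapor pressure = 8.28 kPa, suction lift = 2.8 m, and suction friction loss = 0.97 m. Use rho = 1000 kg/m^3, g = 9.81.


NPSHa = p_atm/(rho*g) - z_s - hf_s - p_vap/(rho*g).
p_atm/(rho*g) = 102.7*1000 / (1000*9.81) = 10.469 m.
p_vap/(rho*g) = 8.28*1000 / (1000*9.81) = 0.844 m.
NPSHa = 10.469 - 2.8 - 0.97 - 0.844
      = 5.85 m.

5.85


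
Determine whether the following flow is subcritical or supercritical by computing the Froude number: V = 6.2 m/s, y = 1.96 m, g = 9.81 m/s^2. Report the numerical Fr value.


The Froude number is defined as Fr = V / sqrt(g*y).
g*y = 9.81 * 1.96 = 19.2276.
sqrt(g*y) = sqrt(19.2276) = 4.3849.
Fr = 6.2 / 4.3849 = 1.4139.
Since Fr > 1, the flow is supercritical.

1.4139


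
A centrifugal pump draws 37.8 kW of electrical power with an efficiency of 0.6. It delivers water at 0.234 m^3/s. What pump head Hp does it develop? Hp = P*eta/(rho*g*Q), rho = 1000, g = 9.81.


Pump head formula: Hp = P * eta / (rho * g * Q).
Numerator: P * eta = 37.8 * 1000 * 0.6 = 22680.0 W.
Denominator: rho * g * Q = 1000 * 9.81 * 0.234 = 2295.54.
Hp = 22680.0 / 2295.54 = 9.88 m.

9.88


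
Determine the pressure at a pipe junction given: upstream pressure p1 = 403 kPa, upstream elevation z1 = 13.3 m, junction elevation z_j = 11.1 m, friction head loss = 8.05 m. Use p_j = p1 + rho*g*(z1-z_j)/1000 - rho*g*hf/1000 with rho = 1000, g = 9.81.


Junction pressure: p_j = p1 + rho*g*(z1 - z_j)/1000 - rho*g*hf/1000.
Elevation term = 1000*9.81*(13.3 - 11.1)/1000 = 21.582 kPa.
Friction term = 1000*9.81*8.05/1000 = 78.971 kPa.
p_j = 403 + 21.582 - 78.971 = 345.61 kPa.

345.61


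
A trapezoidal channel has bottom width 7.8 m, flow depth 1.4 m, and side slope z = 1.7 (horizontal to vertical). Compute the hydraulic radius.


For a trapezoidal section with side slope z:
A = (b + z*y)*y = (7.8 + 1.7*1.4)*1.4 = 14.252 m^2.
P = b + 2*y*sqrt(1 + z^2) = 7.8 + 2*1.4*sqrt(1 + 1.7^2) = 13.322 m.
R = A/P = 14.252 / 13.322 = 1.0698 m.

1.0698


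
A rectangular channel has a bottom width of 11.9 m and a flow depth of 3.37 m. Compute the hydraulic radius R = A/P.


For a rectangular section:
Flow area A = b * y = 11.9 * 3.37 = 40.1 m^2.
Wetted perimeter P = b + 2y = 11.9 + 2*3.37 = 18.64 m.
Hydraulic radius R = A/P = 40.1 / 18.64 = 2.1514 m.

2.1514


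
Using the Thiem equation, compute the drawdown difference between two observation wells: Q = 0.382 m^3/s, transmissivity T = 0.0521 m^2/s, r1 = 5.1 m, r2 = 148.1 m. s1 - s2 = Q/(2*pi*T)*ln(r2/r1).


Thiem equation: s1 - s2 = Q/(2*pi*T) * ln(r2/r1).
ln(r2/r1) = ln(148.1/5.1) = 3.3686.
Q/(2*pi*T) = 0.382 / (2*pi*0.0521) = 0.382 / 0.3274 = 1.1669.
s1 - s2 = 1.1669 * 3.3686 = 3.931 m.

3.931


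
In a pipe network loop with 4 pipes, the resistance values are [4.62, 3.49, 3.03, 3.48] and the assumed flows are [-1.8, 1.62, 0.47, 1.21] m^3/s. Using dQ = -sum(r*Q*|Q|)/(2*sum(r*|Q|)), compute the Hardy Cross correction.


Numerator terms (r*Q*|Q|): 4.62*-1.8*|-1.8| = -14.9688; 3.49*1.62*|1.62| = 9.1592; 3.03*0.47*|0.47| = 0.6693; 3.48*1.21*|1.21| = 5.0951.
Sum of numerator = -0.0452.
Denominator terms (r*|Q|): 4.62*|-1.8| = 8.316; 3.49*|1.62| = 5.6538; 3.03*|0.47| = 1.4241; 3.48*|1.21| = 4.2108.
2 * sum of denominator = 2 * 19.6047 = 39.2094.
dQ = --0.0452 / 39.2094 = 0.0012 m^3/s.

0.0012


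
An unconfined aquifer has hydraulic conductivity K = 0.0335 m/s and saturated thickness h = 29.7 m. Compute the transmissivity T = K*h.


Transmissivity is defined as T = K * h.
T = 0.0335 * 29.7
  = 0.995 m^2/s.

0.995


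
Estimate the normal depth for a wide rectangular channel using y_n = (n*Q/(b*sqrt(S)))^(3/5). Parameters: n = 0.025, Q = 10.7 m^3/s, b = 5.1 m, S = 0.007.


We use the wide-channel approximation y_n = (n*Q/(b*sqrt(S)))^(3/5).
sqrt(S) = sqrt(0.007) = 0.083666.
Numerator: n*Q = 0.025 * 10.7 = 0.2675.
Denominator: b*sqrt(S) = 5.1 * 0.083666 = 0.426697.
arg = 0.6269.
y_n = 0.6269^(3/5) = 0.7557 m.

0.7557


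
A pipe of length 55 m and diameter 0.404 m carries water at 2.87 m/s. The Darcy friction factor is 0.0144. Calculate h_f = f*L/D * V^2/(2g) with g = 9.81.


Darcy-Weisbach equation: h_f = f * (L/D) * V^2/(2g).
f * L/D = 0.0144 * 55/0.404 = 1.9604.
V^2/(2g) = 2.87^2 / (2*9.81) = 8.2369 / 19.62 = 0.4198 m.
h_f = 1.9604 * 0.4198 = 0.823 m.

0.823


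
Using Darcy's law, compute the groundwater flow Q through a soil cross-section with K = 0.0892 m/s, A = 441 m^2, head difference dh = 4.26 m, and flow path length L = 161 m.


Darcy's law: Q = K * A * i, where i = dh/L.
Hydraulic gradient i = 4.26 / 161 = 0.02646.
Q = 0.0892 * 441 * 0.02646
  = 1.0408 m^3/s.

1.0408


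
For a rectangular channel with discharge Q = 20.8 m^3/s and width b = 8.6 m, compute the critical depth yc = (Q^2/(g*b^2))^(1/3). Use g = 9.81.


Using yc = (Q^2 / (g * b^2))^(1/3):
Q^2 = 20.8^2 = 432.64.
g * b^2 = 9.81 * 8.6^2 = 9.81 * 73.96 = 725.55.
Q^2 / (g*b^2) = 432.64 / 725.55 = 0.5963.
yc = 0.5963^(1/3) = 0.8417 m.

0.8417


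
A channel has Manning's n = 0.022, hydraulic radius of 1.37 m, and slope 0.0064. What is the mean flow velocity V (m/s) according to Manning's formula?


Manning's equation gives V = (1/n) * R^(2/3) * S^(1/2).
First, compute R^(2/3) = 1.37^(2/3) = 1.2335.
Next, S^(1/2) = 0.0064^(1/2) = 0.08.
Then 1/n = 1/0.022 = 45.45.
V = 45.45 * 1.2335 * 0.08 = 4.4855 m/s.

4.4855


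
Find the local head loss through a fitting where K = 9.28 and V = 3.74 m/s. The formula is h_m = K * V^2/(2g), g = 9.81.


Minor loss formula: h_m = K * V^2/(2g).
V^2 = 3.74^2 = 13.9876.
V^2/(2g) = 13.9876 / 19.62 = 0.7129 m.
h_m = 9.28 * 0.7129 = 6.6159 m.

6.6159


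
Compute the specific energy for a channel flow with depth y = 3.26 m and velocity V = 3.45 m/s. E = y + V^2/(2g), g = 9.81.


Specific energy E = y + V^2/(2g).
Velocity head = V^2/(2g) = 3.45^2 / (2*9.81) = 11.9025 / 19.62 = 0.6067 m.
E = 3.26 + 0.6067 = 3.8667 m.

3.8667


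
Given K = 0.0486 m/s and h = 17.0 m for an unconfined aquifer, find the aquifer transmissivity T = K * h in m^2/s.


Transmissivity is defined as T = K * h.
T = 0.0486 * 17.0
  = 0.8262 m^2/s.

0.8262


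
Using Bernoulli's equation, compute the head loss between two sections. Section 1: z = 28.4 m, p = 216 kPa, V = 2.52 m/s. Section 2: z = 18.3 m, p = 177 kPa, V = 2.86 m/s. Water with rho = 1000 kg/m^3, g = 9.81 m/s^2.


Total head at each section: H = z + p/(rho*g) + V^2/(2g).
H1 = 28.4 + 216*1000/(1000*9.81) + 2.52^2/(2*9.81)
   = 28.4 + 22.018 + 0.3237
   = 50.742 m.
H2 = 18.3 + 177*1000/(1000*9.81) + 2.86^2/(2*9.81)
   = 18.3 + 18.043 + 0.4169
   = 36.76 m.
h_L = H1 - H2 = 50.742 - 36.76 = 13.982 m.

13.982


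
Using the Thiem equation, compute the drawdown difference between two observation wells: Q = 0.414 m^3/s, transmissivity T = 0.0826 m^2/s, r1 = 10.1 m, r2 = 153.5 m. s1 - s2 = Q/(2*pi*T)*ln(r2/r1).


Thiem equation: s1 - s2 = Q/(2*pi*T) * ln(r2/r1).
ln(r2/r1) = ln(153.5/10.1) = 2.7212.
Q/(2*pi*T) = 0.414 / (2*pi*0.0826) = 0.414 / 0.519 = 0.7977.
s1 - s2 = 0.7977 * 2.7212 = 2.1707 m.

2.1707


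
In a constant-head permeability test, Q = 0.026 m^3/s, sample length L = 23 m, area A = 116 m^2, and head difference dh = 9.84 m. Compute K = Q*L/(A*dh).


From K = Q*L / (A*dh):
Numerator: Q*L = 0.026 * 23 = 0.598.
Denominator: A*dh = 116 * 9.84 = 1141.44.
K = 0.598 / 1141.44 = 0.000524 m/s.

0.000524


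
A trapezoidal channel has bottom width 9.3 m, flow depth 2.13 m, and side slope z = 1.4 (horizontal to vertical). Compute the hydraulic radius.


For a trapezoidal section with side slope z:
A = (b + z*y)*y = (9.3 + 1.4*2.13)*2.13 = 26.161 m^2.
P = b + 2*y*sqrt(1 + z^2) = 9.3 + 2*2.13*sqrt(1 + 1.4^2) = 16.629 m.
R = A/P = 26.161 / 16.629 = 1.5732 m.

1.5732


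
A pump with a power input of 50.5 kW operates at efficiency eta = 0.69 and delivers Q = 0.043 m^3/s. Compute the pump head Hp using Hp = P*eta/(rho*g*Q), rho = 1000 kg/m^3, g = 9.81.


Pump head formula: Hp = P * eta / (rho * g * Q).
Numerator: P * eta = 50.5 * 1000 * 0.69 = 34845.0 W.
Denominator: rho * g * Q = 1000 * 9.81 * 0.043 = 421.83.
Hp = 34845.0 / 421.83 = 82.6 m.

82.6


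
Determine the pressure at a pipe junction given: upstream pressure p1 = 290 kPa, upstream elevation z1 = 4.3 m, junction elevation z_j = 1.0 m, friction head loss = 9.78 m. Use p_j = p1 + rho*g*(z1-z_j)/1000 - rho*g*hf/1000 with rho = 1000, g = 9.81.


Junction pressure: p_j = p1 + rho*g*(z1 - z_j)/1000 - rho*g*hf/1000.
Elevation term = 1000*9.81*(4.3 - 1.0)/1000 = 32.373 kPa.
Friction term = 1000*9.81*9.78/1000 = 95.942 kPa.
p_j = 290 + 32.373 - 95.942 = 226.43 kPa.

226.43
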